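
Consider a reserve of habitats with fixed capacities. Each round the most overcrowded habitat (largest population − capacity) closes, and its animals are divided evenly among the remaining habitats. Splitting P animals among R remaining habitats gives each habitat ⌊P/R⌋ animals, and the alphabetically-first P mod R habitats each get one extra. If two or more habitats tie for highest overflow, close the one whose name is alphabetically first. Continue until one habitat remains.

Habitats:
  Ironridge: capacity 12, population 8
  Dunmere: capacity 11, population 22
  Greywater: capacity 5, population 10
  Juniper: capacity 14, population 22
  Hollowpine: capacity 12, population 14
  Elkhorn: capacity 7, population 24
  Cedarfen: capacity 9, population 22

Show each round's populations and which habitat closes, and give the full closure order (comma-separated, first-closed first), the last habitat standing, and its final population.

Closure order: Elkhorn, Cedarfen, Dunmere, Juniper, Greywater, Hollowpine
Last habitat: Ironridge with 122 animals

Round 1: Cedarfen=22 Dunmere=22 Elkhorn=24 Greywater=10 Hollowpine=14 Ironridge=8 Juniper=22 → close Elkhorn (overflow 17)
  24÷6 = 4 each, +1 to first 0
Round 2: Cedarfen=26 Dunmere=26 Greywater=14 Hollowpine=18 Ironridge=12 Juniper=26 → close Cedarfen (overflow 17)
  26÷5 = 5 each, +1 to first 1
Round 3: Dunmere=32 Greywater=19 Hollowpine=23 Ironridge=17 Juniper=31 → close Dunmere (overflow 21)
  32÷4 = 8 each, +1 to first 0
Round 4: Greywater=27 Hollowpine=31 Ironridge=25 Juniper=39 → close Juniper (overflow 25)
  39÷3 = 13 each, +1 to first 0
Round 5: Greywater=40 Hollowpine=44 Ironridge=38 → close Greywater (overflow 35)
  40÷2 = 20 each, +1 to first 0
Round 6: Hollowpine=64 Ironridge=58 → close Hollowpine (overflow 52)
  64÷1 = 64 each, +1 to first 0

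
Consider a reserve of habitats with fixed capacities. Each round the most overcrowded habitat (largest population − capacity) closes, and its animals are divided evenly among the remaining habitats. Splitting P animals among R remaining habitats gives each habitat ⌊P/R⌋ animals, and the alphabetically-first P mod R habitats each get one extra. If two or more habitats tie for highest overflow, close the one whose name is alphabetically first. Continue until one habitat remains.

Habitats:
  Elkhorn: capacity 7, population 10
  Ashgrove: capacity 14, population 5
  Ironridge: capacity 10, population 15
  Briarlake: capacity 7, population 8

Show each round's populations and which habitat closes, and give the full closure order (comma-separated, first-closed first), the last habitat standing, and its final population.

Round 1: Ashgrove=5 Briarlake=8 Elkhorn=10 Ironridge=15 → close Ironridge (overflow 5)
  15÷3 = 5 each, +1 to first 0
Round 2: Ashgrove=10 Briarlake=13 Elkhorn=15 → close Elkhorn (overflow 8)
  15÷2 = 7 each, +1 to first 1
Round 3: Ashgrove=18 Briarlake=20 → close Briarlake (overflow 13)
  20÷1 = 20 each, +1 to first 0

Closure order: Ironridge, Elkhorn, Briarlake
Last habitat: Ashgrove with 38 animals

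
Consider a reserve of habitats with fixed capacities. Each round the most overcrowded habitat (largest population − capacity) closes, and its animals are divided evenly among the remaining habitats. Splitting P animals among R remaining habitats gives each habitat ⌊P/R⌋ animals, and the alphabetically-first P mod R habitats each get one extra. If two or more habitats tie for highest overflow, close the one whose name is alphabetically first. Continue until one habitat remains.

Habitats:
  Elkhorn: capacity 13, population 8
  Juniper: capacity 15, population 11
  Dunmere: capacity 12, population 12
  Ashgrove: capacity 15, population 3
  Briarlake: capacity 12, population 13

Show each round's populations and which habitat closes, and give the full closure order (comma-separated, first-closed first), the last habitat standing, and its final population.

Closure order: Briarlake, Dunmere, Juniper, Elkhorn
Last habitat: Ashgrove with 47 animals

Round 1: Ashgrove=3 Briarlake=13 Dunmere=12 Elkhorn=8 Juniper=11 → close Briarlake (overflow 1)
  13÷4 = 3 each, +1 to first 1
Round 2: Ashgrove=7 Dunmere=15 Elkhorn=11 Juniper=14 → close Dunmere (overflow 3)
  15÷3 = 5 each, +1 to first 0
Round 3: Ashgrove=12 Elkhorn=16 Juniper=19 → close Juniper (overflow 4)
  19÷2 = 9 each, +1 to first 1
Round 4: Ashgrove=22 Elkhorn=25 → close Elkhorn (overflow 12)
  25÷1 = 25 each, +1 to first 0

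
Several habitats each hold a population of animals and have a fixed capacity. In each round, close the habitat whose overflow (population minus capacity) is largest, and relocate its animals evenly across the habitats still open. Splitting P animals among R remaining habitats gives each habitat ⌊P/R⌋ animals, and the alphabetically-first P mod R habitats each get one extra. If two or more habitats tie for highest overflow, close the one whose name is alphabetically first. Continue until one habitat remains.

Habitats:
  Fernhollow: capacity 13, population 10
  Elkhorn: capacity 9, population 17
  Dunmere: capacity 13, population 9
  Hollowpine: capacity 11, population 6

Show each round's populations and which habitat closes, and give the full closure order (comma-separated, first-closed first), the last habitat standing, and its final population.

Closure order: Elkhorn, Fernhollow, Dunmere
Last habitat: Hollowpine with 42 animals

Round 1: Dunmere=9 Elkhorn=17 Fernhollow=10 Hollowpine=6 → close Elkhorn (overflow 8)
  17÷3 = 5 each, +1 to first 2
Round 2: Dunmere=15 Fernhollow=16 Hollowpine=11 → close Fernhollow (overflow 3)
  16÷2 = 8 each, +1 to first 0
Round 3: Dunmere=23 Hollowpine=19 → close Dunmere (overflow 10)
  23÷1 = 23 each, +1 to first 0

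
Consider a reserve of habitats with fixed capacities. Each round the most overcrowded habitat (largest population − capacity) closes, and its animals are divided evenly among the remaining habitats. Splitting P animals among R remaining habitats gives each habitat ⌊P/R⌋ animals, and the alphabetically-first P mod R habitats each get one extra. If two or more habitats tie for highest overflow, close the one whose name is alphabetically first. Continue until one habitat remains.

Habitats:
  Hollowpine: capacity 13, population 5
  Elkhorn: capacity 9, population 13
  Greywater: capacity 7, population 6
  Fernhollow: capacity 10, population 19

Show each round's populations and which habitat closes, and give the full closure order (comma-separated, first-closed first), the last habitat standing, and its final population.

Closure order: Fernhollow, Elkhorn, Greywater
Last habitat: Hollowpine with 43 animals

Round 1: Elkhorn=13 Fernhollow=19 Greywater=6 Hollowpine=5 → close Fernhollow (overflow 9)
  19÷3 = 6 each, +1 to first 1
Round 2: Elkhorn=20 Greywater=12 Hollowpine=11 → close Elkhorn (overflow 11)
  20÷2 = 10 each, +1 to first 0
Round 3: Greywater=22 Hollowpine=21 → close Greywater (overflow 15)
  22÷1 = 22 each, +1 to first 0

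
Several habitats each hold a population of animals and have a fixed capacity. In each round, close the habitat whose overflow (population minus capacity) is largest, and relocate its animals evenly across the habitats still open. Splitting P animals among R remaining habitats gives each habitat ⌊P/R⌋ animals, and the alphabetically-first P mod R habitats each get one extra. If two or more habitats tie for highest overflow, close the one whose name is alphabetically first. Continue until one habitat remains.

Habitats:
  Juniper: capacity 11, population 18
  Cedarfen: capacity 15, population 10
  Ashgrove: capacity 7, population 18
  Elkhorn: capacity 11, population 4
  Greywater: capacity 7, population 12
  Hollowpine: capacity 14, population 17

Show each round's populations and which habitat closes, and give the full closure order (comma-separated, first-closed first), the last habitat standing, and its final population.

Round 1: Ashgrove=18 Cedarfen=10 Elkhorn=4 Greywater=12 Hollowpine=17 Juniper=18 → close Ashgrove (overflow 11)
  18÷5 = 3 each, +1 to first 3
Round 2: Cedarfen=14 Elkhorn=8 Greywater=16 Hollowpine=20 Juniper=21 → close Juniper (overflow 10)
  21÷4 = 5 each, +1 to first 1
Round 3: Cedarfen=20 Elkhorn=13 Greywater=21 Hollowpine=25 → close Greywater (overflow 14)
  21÷3 = 7 each, +1 to first 0
Round 4: Cedarfen=27 Elkhorn=20 Hollowpine=32 → close Hollowpine (overflow 18)
  32÷2 = 16 each, +1 to first 0
Round 5: Cedarfen=43 Elkhorn=36 → close Cedarfen (overflow 28)
  43÷1 = 43 each, +1 to first 0

Closure order: Ashgrove, Juniper, Greywater, Hollowpine, Cedarfen
Last habitat: Elkhorn with 79 animals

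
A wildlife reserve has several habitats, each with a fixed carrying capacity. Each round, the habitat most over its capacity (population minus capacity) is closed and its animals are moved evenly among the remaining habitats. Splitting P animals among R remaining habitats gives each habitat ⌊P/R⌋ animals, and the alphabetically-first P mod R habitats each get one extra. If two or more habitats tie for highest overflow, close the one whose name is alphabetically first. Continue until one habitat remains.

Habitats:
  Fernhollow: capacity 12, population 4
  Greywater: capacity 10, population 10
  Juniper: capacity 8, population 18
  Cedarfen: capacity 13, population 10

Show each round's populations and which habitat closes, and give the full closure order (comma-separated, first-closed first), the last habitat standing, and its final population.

Closure order: Juniper, Greywater, Cedarfen
Last habitat: Fernhollow with 42 animals

Round 1: Cedarfen=10 Fernhollow=4 Greywater=10 Juniper=18 → close Juniper (overflow 10)
  18÷3 = 6 each, +1 to first 0
Round 2: Cedarfen=16 Fernhollow=10 Greywater=16 → close Greywater (overflow 6)
  16÷2 = 8 each, +1 to first 0
Round 3: Cedarfen=24 Fernhollow=18 → close Cedarfen (overflow 11)
  24÷1 = 24 each, +1 to first 0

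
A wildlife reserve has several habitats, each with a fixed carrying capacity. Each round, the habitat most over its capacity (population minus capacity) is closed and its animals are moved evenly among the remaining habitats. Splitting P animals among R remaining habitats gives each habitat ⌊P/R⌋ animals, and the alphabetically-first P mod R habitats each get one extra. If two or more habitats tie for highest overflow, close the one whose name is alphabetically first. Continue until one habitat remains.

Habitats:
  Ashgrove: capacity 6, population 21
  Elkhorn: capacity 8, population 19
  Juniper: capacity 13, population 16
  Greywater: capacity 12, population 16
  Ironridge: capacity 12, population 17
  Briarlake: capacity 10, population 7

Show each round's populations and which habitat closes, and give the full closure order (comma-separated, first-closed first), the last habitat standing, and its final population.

Round 1: Ashgrove=21 Briarlake=7 Elkhorn=19 Greywater=16 Ironridge=17 Juniper=16 → close Ashgrove (overflow 15)
  21÷5 = 4 each, +1 to first 1
Round 2: Briarlake=12 Elkhorn=23 Greywater=20 Ironridge=21 Juniper=20 → close Elkhorn (overflow 15)
  23÷4 = 5 each, +1 to first 3
Round 3: Briarlake=18 Greywater=26 Ironridge=27 Juniper=25 → close Ironridge (overflow 15)
  27÷3 = 9 each, +1 to first 0
Round 4: Briarlake=27 Greywater=35 Juniper=34 → close Greywater (overflow 23)
  35÷2 = 17 each, +1 to first 1
Round 5: Briarlake=45 Juniper=51 → close Juniper (overflow 38)
  51÷1 = 51 each, +1 to first 0

Closure order: Ashgrove, Elkhorn, Ironridge, Greywater, Juniper
Last habitat: Briarlake with 96 animals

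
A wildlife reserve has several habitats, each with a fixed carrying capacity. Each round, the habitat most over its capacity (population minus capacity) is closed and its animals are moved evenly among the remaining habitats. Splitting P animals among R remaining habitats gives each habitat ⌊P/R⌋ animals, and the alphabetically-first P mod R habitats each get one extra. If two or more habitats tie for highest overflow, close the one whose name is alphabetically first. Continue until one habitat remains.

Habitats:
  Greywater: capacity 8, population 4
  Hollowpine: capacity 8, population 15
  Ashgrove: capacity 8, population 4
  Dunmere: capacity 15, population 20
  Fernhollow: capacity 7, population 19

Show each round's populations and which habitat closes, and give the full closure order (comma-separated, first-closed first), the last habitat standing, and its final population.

Closure order: Fernhollow, Hollowpine, Dunmere, Ashgrove
Last habitat: Greywater with 62 animals

Round 1: Ashgrove=4 Dunmere=20 Fernhollow=19 Greywater=4 Hollowpine=15 → close Fernhollow (overflow 12)
  19÷4 = 4 each, +1 to first 3
Round 2: Ashgrove=9 Dunmere=25 Greywater=9 Hollowpine=19 → close Hollowpine (overflow 11)
  19÷3 = 6 each, +1 to first 1
Round 3: Ashgrove=16 Dunmere=31 Greywater=15 → close Dunmere (overflow 16)
  31÷2 = 15 each, +1 to first 1
Round 4: Ashgrove=32 Greywater=30 → close Ashgrove (overflow 24)
  32÷1 = 32 each, +1 to first 0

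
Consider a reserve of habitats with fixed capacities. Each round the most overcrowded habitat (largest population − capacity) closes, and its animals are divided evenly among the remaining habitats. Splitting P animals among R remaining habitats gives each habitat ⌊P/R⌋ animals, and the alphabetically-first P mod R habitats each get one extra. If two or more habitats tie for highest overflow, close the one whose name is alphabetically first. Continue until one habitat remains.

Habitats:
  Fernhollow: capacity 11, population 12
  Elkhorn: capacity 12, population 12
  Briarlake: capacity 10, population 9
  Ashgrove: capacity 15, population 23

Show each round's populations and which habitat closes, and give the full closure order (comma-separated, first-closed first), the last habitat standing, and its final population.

Closure order: Ashgrove, Elkhorn, Fernhollow
Last habitat: Briarlake with 56 animals

Round 1: Ashgrove=23 Briarlake=9 Elkhorn=12 Fernhollow=12 → close Ashgrove (overflow 8)
  23÷3 = 7 each, +1 to first 2
Round 2: Briarlake=17 Elkhorn=20 Fernhollow=19 → close Elkhorn (overflow 8)
  20÷2 = 10 each, +1 to first 0
Round 3: Briarlake=27 Fernhollow=29 → close Fernhollow (overflow 18)
  29÷1 = 29 each, +1 to first 0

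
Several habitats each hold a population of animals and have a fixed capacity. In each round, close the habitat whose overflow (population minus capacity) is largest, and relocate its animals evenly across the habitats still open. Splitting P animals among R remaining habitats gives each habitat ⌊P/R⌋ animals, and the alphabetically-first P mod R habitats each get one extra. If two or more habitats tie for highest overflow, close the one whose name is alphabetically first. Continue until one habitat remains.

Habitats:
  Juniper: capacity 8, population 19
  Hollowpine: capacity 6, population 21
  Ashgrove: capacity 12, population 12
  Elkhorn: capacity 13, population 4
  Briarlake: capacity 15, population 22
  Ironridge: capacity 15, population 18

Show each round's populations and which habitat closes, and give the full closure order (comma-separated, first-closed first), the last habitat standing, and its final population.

Closure order: Hollowpine, Juniper, Briarlake, Ashgrove, Ironridge
Last habitat: Elkhorn with 96 animals

Round 1: Ashgrove=12 Briarlake=22 Elkhorn=4 Hollowpine=21 Ironridge=18 Juniper=19 → close Hollowpine (overflow 15)
  21÷5 = 4 each, +1 to first 1
Round 2: Ashgrove=17 Briarlake=26 Elkhorn=8 Ironridge=22 Juniper=23 → close Juniper (overflow 15)
  23÷4 = 5 each, +1 to first 3
Round 3: Ashgrove=23 Briarlake=32 Elkhorn=14 Ironridge=27 → close Briarlake (overflow 17)
  32÷3 = 10 each, +1 to first 2
Round 4: Ashgrove=34 Elkhorn=25 Ironridge=37 → close Ashgrove (overflow 22)
  34÷2 = 17 each, +1 to first 0
Round 5: Elkhorn=42 Ironridge=54 → close Ironridge (overflow 39)
  54÷1 = 54 each, +1 to first 0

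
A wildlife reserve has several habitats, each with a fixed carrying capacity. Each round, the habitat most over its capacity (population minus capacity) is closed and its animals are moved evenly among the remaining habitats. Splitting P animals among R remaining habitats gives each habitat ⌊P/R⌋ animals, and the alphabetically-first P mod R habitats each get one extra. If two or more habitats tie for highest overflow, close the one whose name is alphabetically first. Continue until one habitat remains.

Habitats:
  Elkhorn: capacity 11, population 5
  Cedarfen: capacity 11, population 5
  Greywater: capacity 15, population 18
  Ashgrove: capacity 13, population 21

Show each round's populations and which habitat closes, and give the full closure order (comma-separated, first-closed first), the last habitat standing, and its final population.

Round 1: Ashgrove=21 Cedarfen=5 Elkhorn=5 Greywater=18 → close Ashgrove (overflow 8)
  21÷3 = 7 each, +1 to first 0
Round 2: Cedarfen=12 Elkhorn=12 Greywater=25 → close Greywater (overflow 10)
  25÷2 = 12 each, +1 to first 1
Round 3: Cedarfen=25 Elkhorn=24 → close Cedarfen (overflow 14)
  25÷1 = 25 each, +1 to first 0

Closure order: Ashgrove, Greywater, Cedarfen
Last habitat: Elkhorn with 49 animals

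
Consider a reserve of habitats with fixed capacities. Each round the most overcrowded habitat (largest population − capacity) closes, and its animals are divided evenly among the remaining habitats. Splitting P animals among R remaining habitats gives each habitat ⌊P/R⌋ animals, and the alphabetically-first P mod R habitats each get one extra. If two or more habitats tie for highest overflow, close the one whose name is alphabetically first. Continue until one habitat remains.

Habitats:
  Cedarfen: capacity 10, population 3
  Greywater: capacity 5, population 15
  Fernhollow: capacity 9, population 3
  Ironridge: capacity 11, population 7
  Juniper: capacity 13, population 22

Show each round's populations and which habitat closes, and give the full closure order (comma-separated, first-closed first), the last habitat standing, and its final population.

Round 1: Cedarfen=3 Fernhollow=3 Greywater=15 Ironridge=7 Juniper=22 → close Greywater (overflow 10)
  15÷4 = 3 each, +1 to first 3
Round 2: Cedarfen=7 Fernhollow=7 Ironridge=11 Juniper=25 → close Juniper (overflow 12)
  25÷3 = 8 each, +1 to first 1
Round 3: Cedarfen=16 Fernhollow=15 Ironridge=19 → close Ironridge (overflow 8)
  19÷2 = 9 each, +1 to first 1
Round 4: Cedarfen=26 Fernhollow=24 → close Cedarfen (overflow 16)
  26÷1 = 26 each, +1 to first 0

Closure order: Greywater, Juniper, Ironridge, Cedarfen
Last habitat: Fernhollow with 50 animals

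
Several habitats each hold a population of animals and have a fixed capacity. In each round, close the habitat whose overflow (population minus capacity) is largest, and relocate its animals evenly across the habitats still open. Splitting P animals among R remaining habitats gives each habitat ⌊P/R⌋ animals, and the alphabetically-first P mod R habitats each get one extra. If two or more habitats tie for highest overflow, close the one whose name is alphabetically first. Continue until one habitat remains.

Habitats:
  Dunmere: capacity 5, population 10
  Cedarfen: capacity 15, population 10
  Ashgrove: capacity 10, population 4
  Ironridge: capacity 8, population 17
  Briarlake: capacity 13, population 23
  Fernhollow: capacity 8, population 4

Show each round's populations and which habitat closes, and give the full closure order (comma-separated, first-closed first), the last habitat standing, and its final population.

Round 1: Ashgrove=4 Briarlake=23 Cedarfen=10 Dunmere=10 Fernhollow=4 Ironridge=17 → close Briarlake (overflow 10)
  23÷5 = 4 each, +1 to first 3
Round 2: Ashgrove=9 Cedarfen=15 Dunmere=15 Fernhollow=8 Ironridge=21 → close Ironridge (overflow 13)
  21÷4 = 5 each, +1 to first 1
Round 3: Ashgrove=15 Cedarfen=20 Dunmere=20 Fernhollow=13 → close Dunmere (overflow 15)
  20÷3 = 6 each, +1 to first 2
Round 4: Ashgrove=22 Cedarfen=27 Fernhollow=19 → close Ashgrove (overflow 12)
  22÷2 = 11 each, +1 to first 0
Round 5: Cedarfen=38 Fernhollow=30 → close Cedarfen (overflow 23)
  38÷1 = 38 each, +1 to first 0

Closure order: Briarlake, Ironridge, Dunmere, Ashgrove, Cedarfen
Last habitat: Fernhollow with 68 animals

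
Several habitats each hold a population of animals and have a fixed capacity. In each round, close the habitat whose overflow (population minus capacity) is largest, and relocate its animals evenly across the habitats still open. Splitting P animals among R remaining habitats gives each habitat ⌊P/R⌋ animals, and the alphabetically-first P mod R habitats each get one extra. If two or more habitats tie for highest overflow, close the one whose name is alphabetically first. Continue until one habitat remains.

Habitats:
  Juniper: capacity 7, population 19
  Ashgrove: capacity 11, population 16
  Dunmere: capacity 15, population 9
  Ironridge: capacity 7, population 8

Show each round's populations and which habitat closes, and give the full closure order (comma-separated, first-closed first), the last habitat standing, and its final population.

Closure order: Juniper, Ashgrove, Ironridge
Last habitat: Dunmere with 52 animals

Round 1: Ashgrove=16 Dunmere=9 Ironridge=8 Juniper=19 → close Juniper (overflow 12)
  19÷3 = 6 each, +1 to first 1
Round 2: Ashgrove=23 Dunmere=15 Ironridge=14 → close Ashgrove (overflow 12)
  23÷2 = 11 each, +1 to first 1
Round 3: Dunmere=27 Ironridge=25 → close Ironridge (overflow 18)
  25÷1 = 25 each, +1 to first 0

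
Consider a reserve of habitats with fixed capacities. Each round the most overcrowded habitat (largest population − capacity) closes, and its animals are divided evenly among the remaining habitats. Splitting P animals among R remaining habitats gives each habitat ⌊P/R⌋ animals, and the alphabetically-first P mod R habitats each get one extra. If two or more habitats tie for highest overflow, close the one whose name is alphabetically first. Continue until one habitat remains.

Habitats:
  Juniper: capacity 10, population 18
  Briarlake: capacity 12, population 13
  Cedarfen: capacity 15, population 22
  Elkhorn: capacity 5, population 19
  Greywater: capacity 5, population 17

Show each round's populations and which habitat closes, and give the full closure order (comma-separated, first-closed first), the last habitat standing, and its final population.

Closure order: Elkhorn, Greywater, Cedarfen, Juniper
Last habitat: Briarlake with 89 animals

Round 1: Briarlake=13 Cedarfen=22 Elkhorn=19 Greywater=17 Juniper=18 → close Elkhorn (overflow 14)
  19÷4 = 4 each, +1 to first 3
Round 2: Briarlake=18 Cedarfen=27 Greywater=22 Juniper=22 → close Greywater (overflow 17)
  22÷3 = 7 each, +1 to first 1
Round 3: Briarlake=26 Cedarfen=34 Juniper=29 → close Cedarfen (overflow 19)
  34÷2 = 17 each, +1 to first 0
Round 4: Briarlake=43 Juniper=46 → close Juniper (overflow 36)
  46÷1 = 46 each, +1 to first 0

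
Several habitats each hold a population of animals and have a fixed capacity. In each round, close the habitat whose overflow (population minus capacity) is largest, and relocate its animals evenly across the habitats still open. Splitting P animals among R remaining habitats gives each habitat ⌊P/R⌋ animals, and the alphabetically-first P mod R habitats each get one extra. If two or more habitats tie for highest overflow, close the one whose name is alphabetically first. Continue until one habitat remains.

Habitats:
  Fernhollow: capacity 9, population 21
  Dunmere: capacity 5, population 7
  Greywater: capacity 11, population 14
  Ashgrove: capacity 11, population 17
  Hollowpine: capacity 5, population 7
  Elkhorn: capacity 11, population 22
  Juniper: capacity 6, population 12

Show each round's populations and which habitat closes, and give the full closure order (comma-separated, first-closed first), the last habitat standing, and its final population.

Closure order: Fernhollow, Elkhorn, Ashgrove, Juniper, Dunmere, Greywater
Last habitat: Hollowpine with 100 animals

Round 1: Ashgrove=17 Dunmere=7 Elkhorn=22 Fernhollow=21 Greywater=14 Hollowpine=7 Juniper=12 → close Fernhollow (overflow 12)
  21÷6 = 3 each, +1 to first 3
Round 2: Ashgrove=21 Dunmere=11 Elkhorn=26 Greywater=17 Hollowpine=10 Juniper=15 → close Elkhorn (overflow 15)
  26÷5 = 5 each, +1 to first 1
Round 3: Ashgrove=27 Dunmere=16 Greywater=22 Hollowpine=15 Juniper=20 → close Ashgrove (overflow 16)
  27÷4 = 6 each, +1 to first 3
Round 4: Dunmere=23 Greywater=29 Hollowpine=22 Juniper=26 → close Juniper (overflow 20)
  26÷3 = 8 each, +1 to first 2
Round 5: Dunmere=32 Greywater=38 Hollowpine=30 → close Dunmere (overflow 27)
  32÷2 = 16 each, +1 to first 0
Round 6: Greywater=54 Hollowpine=46 → close Greywater (overflow 43)
  54÷1 = 54 each, +1 to first 0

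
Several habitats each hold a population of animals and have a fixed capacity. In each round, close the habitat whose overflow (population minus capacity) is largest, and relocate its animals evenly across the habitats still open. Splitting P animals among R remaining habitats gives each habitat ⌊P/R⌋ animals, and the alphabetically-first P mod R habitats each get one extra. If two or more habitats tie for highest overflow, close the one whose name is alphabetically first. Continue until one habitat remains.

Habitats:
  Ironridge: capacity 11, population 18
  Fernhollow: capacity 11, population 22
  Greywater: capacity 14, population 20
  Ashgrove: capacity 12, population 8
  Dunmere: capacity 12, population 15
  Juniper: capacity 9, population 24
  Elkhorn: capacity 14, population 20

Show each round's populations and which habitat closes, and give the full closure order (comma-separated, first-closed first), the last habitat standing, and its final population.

Closure order: Juniper, Fernhollow, Ironridge, Elkhorn, Greywater, Dunmere
Last habitat: Ashgrove with 127 animals

Round 1: Ashgrove=8 Dunmere=15 Elkhorn=20 Fernhollow=22 Greywater=20 Ironridge=18 Juniper=24 → close Juniper (overflow 15)
  24÷6 = 4 each, +1 to first 0
Round 2: Ashgrove=12 Dunmere=19 Elkhorn=24 Fernhollow=26 Greywater=24 Ironridge=22 → close Fernhollow (overflow 15)
  26÷5 = 5 each, +1 to first 1
Round 3: Ashgrove=18 Dunmere=24 Elkhorn=29 Greywater=29 Ironridge=27 → close Ironridge (overflow 16)
  27÷4 = 6 each, +1 to first 3
Round 4: Ashgrove=25 Dunmere=31 Elkhorn=36 Greywater=35 → close Elkhorn (overflow 22)
  36÷3 = 12 each, +1 to first 0
Round 5: Ashgrove=37 Dunmere=43 Greywater=47 → close Greywater (overflow 33)
  47÷2 = 23 each, +1 to first 1
Round 6: Ashgrove=61 Dunmere=66 → close Dunmere (overflow 54)
  66÷1 = 66 each, +1 to first 0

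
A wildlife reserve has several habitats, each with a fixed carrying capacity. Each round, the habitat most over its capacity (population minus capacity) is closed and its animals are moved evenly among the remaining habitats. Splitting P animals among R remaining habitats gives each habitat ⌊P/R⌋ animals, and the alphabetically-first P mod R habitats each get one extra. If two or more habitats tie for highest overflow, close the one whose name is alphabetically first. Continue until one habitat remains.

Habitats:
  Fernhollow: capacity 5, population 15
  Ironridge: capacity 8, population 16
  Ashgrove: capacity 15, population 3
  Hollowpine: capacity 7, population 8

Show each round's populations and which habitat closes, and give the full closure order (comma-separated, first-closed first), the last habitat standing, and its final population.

Round 1: Ashgrove=3 Fernhollow=15 Hollowpine=8 Ironridge=16 → close Fernhollow (overflow 10)
  15÷3 = 5 each, +1 to first 0
Round 2: Ashgrove=8 Hollowpine=13 Ironridge=21 → close Ironridge (overflow 13)
  21÷2 = 10 each, +1 to first 1
Round 3: Ashgrove=19 Hollowpine=23 → close Hollowpine (overflow 16)
  23÷1 = 23 each, +1 to first 0

Closure order: Fernhollow, Ironridge, Hollowpine
Last habitat: Ashgrove with 42 animals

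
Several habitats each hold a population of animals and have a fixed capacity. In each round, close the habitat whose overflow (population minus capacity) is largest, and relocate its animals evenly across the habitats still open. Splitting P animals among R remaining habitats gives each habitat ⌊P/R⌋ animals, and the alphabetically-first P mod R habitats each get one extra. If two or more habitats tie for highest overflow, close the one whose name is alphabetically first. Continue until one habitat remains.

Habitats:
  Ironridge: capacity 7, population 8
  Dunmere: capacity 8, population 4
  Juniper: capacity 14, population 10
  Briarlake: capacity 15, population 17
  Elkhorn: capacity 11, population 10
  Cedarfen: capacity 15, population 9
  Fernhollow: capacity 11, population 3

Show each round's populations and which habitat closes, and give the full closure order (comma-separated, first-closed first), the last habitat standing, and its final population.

Closure order: Briarlake, Ironridge, Elkhorn, Dunmere, Cedarfen, Juniper
Last habitat: Fernhollow with 61 animals

Round 1: Briarlake=17 Cedarfen=9 Dunmere=4 Elkhorn=10 Fernhollow=3 Ironridge=8 Juniper=10 → close Briarlake (overflow 2)
  17÷6 = 2 each, +1 to first 5
Round 2: Cedarfen=12 Dunmere=7 Elkhorn=13 Fernhollow=6 Ironridge=11 Juniper=12 → close Ironridge (overflow 4)
  11÷5 = 2 each, +1 to first 1
Round 3: Cedarfen=15 Dunmere=9 Elkhorn=15 Fernhollow=8 Juniper=14 → close Elkhorn (overflow 4)
  15÷4 = 3 each, +1 to first 3
Round 4: Cedarfen=19 Dunmere=13 Fernhollow=12 Juniper=17 → close Dunmere (overflow 5)
  13÷3 = 4 each, +1 to first 1
Round 5: Cedarfen=24 Fernhollow=16 Juniper=21 → close Cedarfen (overflow 9)
  24÷2 = 12 each, +1 to first 0
Round 6: Fernhollow=28 Juniper=33 → close Juniper (overflow 19)
  33÷1 = 33 each, +1 to first 0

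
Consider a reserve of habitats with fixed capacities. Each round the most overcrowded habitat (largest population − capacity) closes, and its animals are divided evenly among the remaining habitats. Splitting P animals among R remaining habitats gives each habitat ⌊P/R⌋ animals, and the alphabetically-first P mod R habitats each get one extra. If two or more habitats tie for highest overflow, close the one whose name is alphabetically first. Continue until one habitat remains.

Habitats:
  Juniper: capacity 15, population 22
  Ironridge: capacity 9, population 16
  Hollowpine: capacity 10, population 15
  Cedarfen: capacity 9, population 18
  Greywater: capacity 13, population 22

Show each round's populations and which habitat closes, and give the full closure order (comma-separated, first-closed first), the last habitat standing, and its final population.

Round 1: Cedarfen=18 Greywater=22 Hollowpine=15 Ironridge=16 Juniper=22 → close Cedarfen (overflow 9)
  18÷4 = 4 each, +1 to first 2
Round 2: Greywater=27 Hollowpine=20 Ironridge=20 Juniper=26 → close Greywater (overflow 14)
  27÷3 = 9 each, +1 to first 0
Round 3: Hollowpine=29 Ironridge=29 Juniper=35 → close Ironridge (overflow 20)
  29÷2 = 14 each, +1 to first 1
Round 4: Hollowpine=44 Juniper=49 → close Hollowpine (overflow 34)
  44÷1 = 44 each, +1 to first 0

Closure order: Cedarfen, Greywater, Ironridge, Hollowpine
Last habitat: Juniper with 93 animals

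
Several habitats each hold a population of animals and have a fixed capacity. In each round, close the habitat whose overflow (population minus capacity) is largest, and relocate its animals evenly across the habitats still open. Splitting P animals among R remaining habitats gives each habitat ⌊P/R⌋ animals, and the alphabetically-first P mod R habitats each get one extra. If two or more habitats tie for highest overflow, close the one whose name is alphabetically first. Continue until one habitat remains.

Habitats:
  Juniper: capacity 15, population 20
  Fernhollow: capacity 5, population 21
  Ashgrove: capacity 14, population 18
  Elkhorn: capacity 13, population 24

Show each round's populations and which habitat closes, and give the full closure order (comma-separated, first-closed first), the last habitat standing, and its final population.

Round 1: Ashgrove=18 Elkhorn=24 Fernhollow=21 Juniper=20 → close Fernhollow (overflow 16)
  21÷3 = 7 each, +1 to first 0
Round 2: Ashgrove=25 Elkhorn=31 Juniper=27 → close Elkhorn (overflow 18)
  31÷2 = 15 each, +1 to first 1
Round 3: Ashgrove=41 Juniper=42 → close Ashgrove (overflow 27)
  41÷1 = 41 each, +1 to first 0

Closure order: Fernhollow, Elkhorn, Ashgrove
Last habitat: Juniper with 83 animals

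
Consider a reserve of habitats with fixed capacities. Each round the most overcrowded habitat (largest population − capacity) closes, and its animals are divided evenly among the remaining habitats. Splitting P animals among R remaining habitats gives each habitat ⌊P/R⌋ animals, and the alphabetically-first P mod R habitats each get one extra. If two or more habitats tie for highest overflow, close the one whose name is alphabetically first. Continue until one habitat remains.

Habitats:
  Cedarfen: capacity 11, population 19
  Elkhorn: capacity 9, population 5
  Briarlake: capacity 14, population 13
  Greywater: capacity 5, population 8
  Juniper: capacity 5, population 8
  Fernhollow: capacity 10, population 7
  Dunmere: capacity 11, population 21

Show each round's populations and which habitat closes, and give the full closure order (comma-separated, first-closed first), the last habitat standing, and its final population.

Closure order: Dunmere, Cedarfen, Greywater, Juniper, Briarlake, Elkhorn
Last habitat: Fernhollow with 81 animals

Round 1: Briarlake=13 Cedarfen=19 Dunmere=21 Elkhorn=5 Fernhollow=7 Greywater=8 Juniper=8 → close Dunmere (overflow 10)
  21÷6 = 3 each, +1 to first 3
Round 2: Briarlake=17 Cedarfen=23 Elkhorn=9 Fernhollow=10 Greywater=11 Juniper=11 → close Cedarfen (overflow 12)
  23÷5 = 4 each, +1 to first 3
Round 3: Briarlake=22 Elkhorn=14 Fernhollow=15 Greywater=15 Juniper=15 → close Greywater (overflow 10)
  15÷4 = 3 each, +1 to first 3
Round 4: Briarlake=26 Elkhorn=18 Fernhollow=19 Juniper=18 → close Juniper (overflow 13)
  18÷3 = 6 each, +1 to first 0
Round 5: Briarlake=32 Elkhorn=24 Fernhollow=25 → close Briarlake (overflow 18)
  32÷2 = 16 each, +1 to first 0
Round 6: Elkhorn=40 Fernhollow=41 → close Elkhorn (overflow 31)
  40÷1 = 40 each, +1 to first 0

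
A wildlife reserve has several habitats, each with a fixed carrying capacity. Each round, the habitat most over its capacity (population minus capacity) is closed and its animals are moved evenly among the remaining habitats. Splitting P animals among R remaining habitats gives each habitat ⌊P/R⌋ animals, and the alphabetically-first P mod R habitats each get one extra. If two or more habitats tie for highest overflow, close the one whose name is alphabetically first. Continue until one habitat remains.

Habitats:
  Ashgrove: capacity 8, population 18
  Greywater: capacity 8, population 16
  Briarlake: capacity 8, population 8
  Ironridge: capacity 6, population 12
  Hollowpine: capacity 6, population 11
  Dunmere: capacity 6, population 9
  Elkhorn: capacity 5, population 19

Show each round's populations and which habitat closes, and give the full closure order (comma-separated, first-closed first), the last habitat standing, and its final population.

Closure order: Elkhorn, Ashgrove, Greywater, Hollowpine, Ironridge, Dunmere
Last habitat: Briarlake with 93 animals

Round 1: Ashgrove=18 Briarlake=8 Dunmere=9 Elkhorn=19 Greywater=16 Hollowpine=11 Ironridge=12 → close Elkhorn (overflow 14)
  19÷6 = 3 each, +1 to first 1
Round 2: Ashgrove=22 Briarlake=11 Dunmere=12 Greywater=19 Hollowpine=14 Ironridge=15 → close Ashgrove (overflow 14)
  22÷5 = 4 each, +1 to first 2
Round 3: Briarlake=16 Dunmere=17 Greywater=23 Hollowpine=18 Ironridge=19 → close Greywater (overflow 15)
  23÷4 = 5 each, +1 to first 3
Round 4: Briarlake=22 Dunmere=23 Hollowpine=24 Ironridge=24 → close Hollowpine (overflow 18)
  24÷3 = 8 each, +1 to first 0
Round 5: Briarlake=30 Dunmere=31 Ironridge=32 → close Ironridge (overflow 26)
  32÷2 = 16 each, +1 to first 0
Round 6: Briarlake=46 Dunmere=47 → close Dunmere (overflow 41)
  47÷1 = 47 each, +1 to first 0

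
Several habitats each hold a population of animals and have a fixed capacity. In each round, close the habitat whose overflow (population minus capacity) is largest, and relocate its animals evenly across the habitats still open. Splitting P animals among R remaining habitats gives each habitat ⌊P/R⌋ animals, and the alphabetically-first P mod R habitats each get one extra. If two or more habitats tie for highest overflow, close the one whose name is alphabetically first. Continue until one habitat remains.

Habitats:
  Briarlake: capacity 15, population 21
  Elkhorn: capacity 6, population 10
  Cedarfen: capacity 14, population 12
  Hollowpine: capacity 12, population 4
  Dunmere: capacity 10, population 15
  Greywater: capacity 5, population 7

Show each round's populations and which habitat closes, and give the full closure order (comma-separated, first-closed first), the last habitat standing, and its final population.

Closure order: Briarlake, Dunmere, Elkhorn, Greywater, Cedarfen
Last habitat: Hollowpine with 69 animals

Round 1: Briarlake=21 Cedarfen=12 Dunmere=15 Elkhorn=10 Greywater=7 Hollowpine=4 → close Briarlake (overflow 6)
  21÷5 = 4 each, +1 to first 1
Round 2: Cedarfen=17 Dunmere=19 Elkhorn=14 Greywater=11 Hollowpine=8 → close Dunmere (overflow 9)
  19÷4 = 4 each, +1 to first 3
Round 3: Cedarfen=22 Elkhorn=19 Greywater=16 Hollowpine=12 → close Elkhorn (overflow 13)
  19÷3 = 6 each, +1 to first 1
Round 4: Cedarfen=29 Greywater=22 Hollowpine=18 → close Greywater (overflow 17)
  22÷2 = 11 each, +1 to first 0
Round 5: Cedarfen=40 Hollowpine=29 → close Cedarfen (overflow 26)
  40÷1 = 40 each, +1 to first 0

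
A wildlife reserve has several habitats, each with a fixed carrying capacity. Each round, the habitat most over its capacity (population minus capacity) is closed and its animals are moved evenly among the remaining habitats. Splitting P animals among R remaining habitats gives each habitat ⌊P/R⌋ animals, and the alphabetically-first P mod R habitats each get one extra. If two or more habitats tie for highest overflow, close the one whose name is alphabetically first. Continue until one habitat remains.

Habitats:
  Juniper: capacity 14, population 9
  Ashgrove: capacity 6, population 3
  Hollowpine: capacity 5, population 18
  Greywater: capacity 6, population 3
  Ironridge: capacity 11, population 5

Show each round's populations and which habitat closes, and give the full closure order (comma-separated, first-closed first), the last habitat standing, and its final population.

Round 1: Ashgrove=3 Greywater=3 Hollowpine=18 Ironridge=5 Juniper=9 → close Hollowpine (overflow 13)
  18÷4 = 4 each, +1 to first 2
Round 2: Ashgrove=8 Greywater=8 Ironridge=9 Juniper=13 → close Ashgrove (overflow 2)
  8÷3 = 2 each, +1 to first 2
Round 3: Greywater=11 Ironridge=12 Juniper=15 → close Greywater (overflow 5)
  11÷2 = 5 each, +1 to first 1
Round 4: Ironridge=18 Juniper=20 → close Ironridge (overflow 7)
  18÷1 = 18 each, +1 to first 0

Closure order: Hollowpine, Ashgrove, Greywater, Ironridge
Last habitat: Juniper with 38 animals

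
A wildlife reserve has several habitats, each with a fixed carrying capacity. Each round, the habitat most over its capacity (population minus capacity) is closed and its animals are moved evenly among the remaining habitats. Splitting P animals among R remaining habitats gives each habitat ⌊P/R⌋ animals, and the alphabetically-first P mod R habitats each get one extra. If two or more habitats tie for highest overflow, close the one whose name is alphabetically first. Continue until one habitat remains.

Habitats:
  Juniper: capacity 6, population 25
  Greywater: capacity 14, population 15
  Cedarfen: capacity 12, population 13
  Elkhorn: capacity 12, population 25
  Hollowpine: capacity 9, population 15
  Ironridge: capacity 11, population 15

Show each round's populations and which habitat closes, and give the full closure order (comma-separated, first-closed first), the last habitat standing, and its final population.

Closure order: Juniper, Elkhorn, Hollowpine, Ironridge, Cedarfen
Last habitat: Greywater with 108 animals

Round 1: Cedarfen=13 Elkhorn=25 Greywater=15 Hollowpine=15 Ironridge=15 Juniper=25 → close Juniper (overflow 19)
  25÷5 = 5 each, +1 to first 0
Round 2: Cedarfen=18 Elkhorn=30 Greywater=20 Hollowpine=20 Ironridge=20 → close Elkhorn (overflow 18)
  30÷4 = 7 each, +1 to first 2
Round 3: Cedarfen=26 Greywater=28 Hollowpine=27 Ironridge=27 → close Hollowpine (overflow 18)
  27÷3 = 9 each, +1 to first 0
Round 4: Cedarfen=35 Greywater=37 Ironridge=36 → close Ironridge (overflow 25)
  36÷2 = 18 each, +1 to first 0
Round 5: Cedarfen=53 Greywater=55 → close Cedarfen (overflow 41)
  53÷1 = 53 each, +1 to first 0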